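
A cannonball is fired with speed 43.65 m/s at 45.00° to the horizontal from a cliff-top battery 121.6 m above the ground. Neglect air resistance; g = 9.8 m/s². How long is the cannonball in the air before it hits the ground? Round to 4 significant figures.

Vertical component: v_y = 43.65 sin 45.00° = 30.865 m/s.
Taking up as positive with launch at y = 121.6 m, landing at y = 0: 0 = 121.6 + 30.865 t − ½(9.8) t².
Solving 4.900 t² − 30.865 t − 121.6 = 0 gives t = [30.865 + √(30.865² + 4·4.900·121.6)] / 9.800 = 9.043 s.

9.043 s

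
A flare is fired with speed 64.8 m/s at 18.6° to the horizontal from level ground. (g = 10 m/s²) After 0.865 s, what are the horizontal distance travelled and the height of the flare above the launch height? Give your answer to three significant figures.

x = 53.1 m, y = 14.1 m

v_x = 64.8 cos 18.6° = 61.42 m/s; v_y0 = 64.8 sin 18.6° = 20.67 m/s.
x = v_x t = 61.42 × 0.865 = 53.1 m.
y = v_y0 t − ½ g t² = 20.67×0.865 − 5.000×0.865² = 14.1 m.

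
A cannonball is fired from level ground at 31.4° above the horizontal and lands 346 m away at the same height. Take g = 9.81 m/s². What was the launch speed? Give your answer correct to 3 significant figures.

On level ground, R = v₀² sin(2θ) / g, so v₀ = √(R g / sin 2θ).
sin(2 × 31.4°) = 0.8894.
v₀ = √(346 × 9.81 / 0.8894) = √3816 = 61.8 m/s.

61.8 m/s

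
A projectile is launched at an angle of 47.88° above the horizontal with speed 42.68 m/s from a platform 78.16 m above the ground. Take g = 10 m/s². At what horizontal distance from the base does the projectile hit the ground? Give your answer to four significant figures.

235.6 m

Components: v_x = 42.68 cos 47.88° = 28.625 m/s, v_y = 42.68 sin 47.88° = 31.658 m/s.
Vertical: 0 = 78.16 + 31.658 t − ½(10) t² ⇒ 5.000 t² − 31.658 t − 78.16 = 0.
t = [31.658 + √(1002.2 + 1563.2)] / 10.00 = 8.2308 s.
Horizontal: R = v_x · t = 28.625 × 8.2308 = 235.6 m.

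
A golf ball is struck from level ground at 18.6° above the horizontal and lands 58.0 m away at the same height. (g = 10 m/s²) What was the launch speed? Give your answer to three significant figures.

31.0 m/s

On level ground, R = v₀² sin(2θ) / g, so v₀ = √(R g / sin 2θ).
sin(2 × 18.6°) = 0.6046.
v₀ = √(58.0 × 10 / 0.6046) = √959.3 = 31.0 m/s.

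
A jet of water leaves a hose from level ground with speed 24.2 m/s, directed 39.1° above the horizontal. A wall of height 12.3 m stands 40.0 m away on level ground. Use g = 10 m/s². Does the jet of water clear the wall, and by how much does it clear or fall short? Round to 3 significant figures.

No — it falls 2.48 m short of clearing the wall.

v_x = 24.2 cos 39.1° = 18.78 m/s; v_y0 = 24.2 sin 39.1° = 15.26 m/s.
Time to reach the wall: t = 40.0 / 18.78 = 2.130 s.
Height at that point: y = 15.26×2.130 − 5.000×2.130² = 9.819 m.
That is 12.3 − 9.819 = 2.48 m below the top of the wall, so the jet of water does not clear it.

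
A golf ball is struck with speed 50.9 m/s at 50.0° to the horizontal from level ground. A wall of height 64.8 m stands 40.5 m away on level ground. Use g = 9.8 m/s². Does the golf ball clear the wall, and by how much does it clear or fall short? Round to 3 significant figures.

No — it falls 24.0 m short of clearing the wall.

v_x = 50.9 cos 50.0° = 32.72 m/s; v_y0 = 50.9 sin 50.0° = 38.99 m/s.
Time to reach the wall: t = 40.5 / 32.72 = 1.238 s.
Height at that point: y = 38.99×1.238 − 4.900×1.238² = 40.76 m.
That is 64.8 − 40.76 = 24.0 m below the top of the wall, so the golf ball does not clear it.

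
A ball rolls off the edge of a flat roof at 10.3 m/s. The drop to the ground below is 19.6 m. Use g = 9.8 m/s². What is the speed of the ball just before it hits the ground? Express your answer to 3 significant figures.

Fall time: t = √(2 × 19.6 / 9.8) = 2.000 s.
At impact: v_x = 10.3 m/s (unchanged), v_y = g t = 9.8 × 2.000 = 19.60 m/s.
Speed = √(v_x² + v_y²) = √(106.1 + 384.2) = 22.1 m/s.

22.1 m/s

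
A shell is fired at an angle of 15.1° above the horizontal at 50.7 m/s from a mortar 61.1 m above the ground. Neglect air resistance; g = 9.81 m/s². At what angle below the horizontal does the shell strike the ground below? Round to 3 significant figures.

37.1°

v_x = 50.7 cos 15.1° = 48.95 m/s.
At impact |v_y| = √(v_y0² + 2 g h) = √(13.21² + 2×9.81×61.1) = 37.06 m/s.
Angle below horizontal = arctan(|v_y| / v_x) = arctan(37.06 / 48.95) = 37.1°.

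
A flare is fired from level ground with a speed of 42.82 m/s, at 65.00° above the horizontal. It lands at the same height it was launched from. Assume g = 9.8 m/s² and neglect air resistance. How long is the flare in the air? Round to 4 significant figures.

Vertical component: v_y = 42.82 sin 65.00° = 38.808 m/s.
For a projectile landing at launch height, time of flight is t = 2 v_y / g = 2 × 38.808 / 9.8 = 7.920 s.

7.920 s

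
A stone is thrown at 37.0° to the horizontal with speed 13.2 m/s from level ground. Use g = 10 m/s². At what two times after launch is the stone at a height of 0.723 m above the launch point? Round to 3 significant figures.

0.0969 s and 1.49 s

v_y0 = 13.2 sin 37.0° = 7.944 m/s.
Set y = v_y0 t − ½ g t² = 0.723: 5.000 t² − 7.944 t + 0.723 = 0.
t = [7.944 ± √(63.11 − 14.46)] / 10 = (7.944 ± 6.975) / 10, giving t = 0.0969 s or t = 1.49 s.
So the stone is at 0.723 m at t = 0.0969 s (rising) and t = 1.49 s (falling).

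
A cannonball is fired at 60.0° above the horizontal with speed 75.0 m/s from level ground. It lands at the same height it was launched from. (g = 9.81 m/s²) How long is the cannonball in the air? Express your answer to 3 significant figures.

Vertical component: v_y = 75.0 sin 60.0° = 64.95 m/s.
For a projectile landing at launch height, time of flight is t = 2 v_y / g = 2 × 64.95 / 9.81 = 13.2 s.

13.2 s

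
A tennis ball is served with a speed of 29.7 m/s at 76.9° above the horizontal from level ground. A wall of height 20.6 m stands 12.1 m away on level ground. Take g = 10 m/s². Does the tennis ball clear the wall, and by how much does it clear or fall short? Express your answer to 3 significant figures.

v_x = 29.7 cos 76.9° = 6.732 m/s; v_y0 = 29.7 sin 76.9° = 28.93 m/s.
Time to reach the wall: t = 12.1 / 6.732 = 1.797 s.
Height at that point: y = 28.93×1.797 − 5.000×1.797² = 35.84 m.
That is 35.84 − 20.6 = 15.2 m above the top of the wall, so the tennis ball clears it.

Yes — it clears the wall by 15.2 m.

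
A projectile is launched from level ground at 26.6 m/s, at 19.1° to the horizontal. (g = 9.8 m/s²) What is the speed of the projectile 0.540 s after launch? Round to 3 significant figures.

25.4 m/s

v_x = 26.6 cos 19.1° = 25.14 m/s (constant).
v_y(t) = 26.6 sin 19.1° − g t = 8.704 − 9.8 × 0.540 = 3.412 m/s.
Speed = √(v_x² + v_y²) = √(632.0 + 11.64) = 25.4 m/s.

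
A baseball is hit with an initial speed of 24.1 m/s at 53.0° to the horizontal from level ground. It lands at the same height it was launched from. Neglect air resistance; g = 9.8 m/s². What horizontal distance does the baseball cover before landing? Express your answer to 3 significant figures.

Components: v_x = 24.1 cos 53.0° = 14.50 m/s, v_y = 24.1 sin 53.0° = 19.25 m/s.
Time of flight (same landing height): t = 2 v_y / g = 2 × 19.25 / 9.8 = 3.929 s.
Range: R = v_x · t = 14.50 × 3.929 = 57.0 m.

57.0 m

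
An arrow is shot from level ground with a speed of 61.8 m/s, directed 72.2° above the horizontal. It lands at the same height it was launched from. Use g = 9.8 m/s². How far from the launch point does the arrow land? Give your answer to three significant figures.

For level ground, R = v₀² sin(2θ) / g.
sin(2 × 72.2°) = sin 144.4° = 0.5821.
R = (61.8)² × 0.5821 / 9.8 = 227 m.

227 m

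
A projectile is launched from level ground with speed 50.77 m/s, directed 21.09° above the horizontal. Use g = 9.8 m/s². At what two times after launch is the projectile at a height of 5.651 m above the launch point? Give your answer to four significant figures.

v_y0 = 50.77 sin 21.09° = 18.269 m/s.
Set y = v_y0 t − ½ g t² = 5.651: 4.900 t² − 18.269 t + 5.651 = 0.
t = [18.269 ± √(333.76 − 110.76)] / 9.8 = (18.269 ± 14.933) / 9.8, giving t = 0.3404 s or t = 3.388 s.
So the projectile is at 5.651 m at t = 0.3404 s (rising) and t = 3.388 s (falling).

0.3404 s and 3.388 s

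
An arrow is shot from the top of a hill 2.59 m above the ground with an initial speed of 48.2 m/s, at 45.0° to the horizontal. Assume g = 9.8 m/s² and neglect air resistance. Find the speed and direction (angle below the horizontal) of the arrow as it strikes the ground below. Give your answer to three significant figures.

v_x = 48.2 cos 45.0° = 34.08 m/s (constant).
|v_y| at impact = √((34.08)² + 2×9.8×2.59) = 34.82 m/s.
Speed = √(34.08² + 34.82²) = 48.7 m/s; angle = arctan(34.82/34.08) = 45.6° below horizontal.

48.7 m/s at 45.6° below the horizontal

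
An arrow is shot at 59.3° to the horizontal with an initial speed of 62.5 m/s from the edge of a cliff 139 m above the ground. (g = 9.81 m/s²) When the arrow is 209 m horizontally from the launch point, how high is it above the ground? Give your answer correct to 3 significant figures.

v_x = 62.5 cos 59.3° = 31.91 m/s, v_y0 = 62.5 sin 59.3° = 53.74 m/s.
Time to reach x = 209 m: t = x / v_x = 209 / 31.91 = 6.550 s.
y = 139 + v_y0 t − ½ g t² = 139 + 53.74×6.550 − 4.905×6.550² = 281 m.

281 m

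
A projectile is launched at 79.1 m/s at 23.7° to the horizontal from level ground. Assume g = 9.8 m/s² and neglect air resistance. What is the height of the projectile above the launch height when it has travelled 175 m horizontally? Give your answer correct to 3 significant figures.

48.2 m

v_x = 79.1 cos 23.7° = 72.43 m/s, v_y0 = 79.1 sin 23.7° = 31.79 m/s.
Time to reach x = 175 m: t = x / v_x = 175 / 72.43 = 2.416 s.
y = v_y0 t − ½ g t² = 31.79×2.416 − 4.900×2.416² = 48.2 m.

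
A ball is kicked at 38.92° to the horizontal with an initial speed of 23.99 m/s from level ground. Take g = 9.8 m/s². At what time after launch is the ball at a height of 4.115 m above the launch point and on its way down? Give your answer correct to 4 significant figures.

v_y0 = 23.99 sin 38.92° = 15.071 m/s.
Set y = v_y0 t − ½ g t² = 4.115: 4.900 t² − 15.071 t + 4.115 = 0.
t = [15.071 ± √(227.14 − 80.654)] / 9.8 = (15.071 ± 12.103) / 9.8, giving t = 0.3029 s or t = 2.773 s.
On the way down corresponds to the larger root: t = 2.773 s.

2.773 s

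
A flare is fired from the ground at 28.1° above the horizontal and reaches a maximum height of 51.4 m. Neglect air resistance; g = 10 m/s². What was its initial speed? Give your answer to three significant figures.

68.1 m/s

At maximum height v_y = 0, so (v₀ sin θ)² = 2 g H.
v₀ sin 28.1° = √(2 × 10 × 51.4) = 32.06 m/s.
v₀ = 32.06 / sin 28.1° = 32.06 / 0.4710 = 68.1 m/s.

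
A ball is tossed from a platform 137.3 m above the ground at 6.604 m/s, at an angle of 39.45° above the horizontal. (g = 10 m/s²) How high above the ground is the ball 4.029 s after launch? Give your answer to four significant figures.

73.04 m

v_y0 = 6.604 sin 39.45° = 4.1962 m/s.
y(t) = 137.3 + v_y0 t − ½ g t² = 137.3 + 4.1962×4.029 − ½×10×4.029² = 73.04 m.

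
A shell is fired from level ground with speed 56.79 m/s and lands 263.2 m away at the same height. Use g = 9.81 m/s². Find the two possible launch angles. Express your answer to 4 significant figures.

Level-ground range: R = v₀² sin(2θ)/g ⇒ sin 2θ = R g / v₀² = 263.2×9.81/56.79² = 0.8006.
2θ = arcsin(0.8006) = 53.187° or 180° − 53.187° = 126.813°.
So θ = 26.59° or θ = 63.41°.

26.59° and 63.41°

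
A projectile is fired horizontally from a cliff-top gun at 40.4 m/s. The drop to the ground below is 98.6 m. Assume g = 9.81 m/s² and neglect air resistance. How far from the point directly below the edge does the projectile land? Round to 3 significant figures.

181 m

Initial vertical velocity is zero, so the fall time comes from h = ½ g t²: t = √(2 × 98.6 / 9.81) = 4.484 s.
Horizontal motion is uniform at 40.4 m/s, so x = 40.4 × 4.484 = 181 m.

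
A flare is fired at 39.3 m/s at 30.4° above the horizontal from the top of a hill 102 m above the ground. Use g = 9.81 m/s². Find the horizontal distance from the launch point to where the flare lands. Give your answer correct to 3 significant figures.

238 m

Components: v_x = 39.3 cos 30.4° = 33.90 m/s, v_y = 39.3 sin 30.4° = 19.89 m/s.
Vertical: 0 = 102 + 19.89 t − ½(9.81) t² ⇒ 4.905 t² − 19.89 t − 102 = 0.
t = [19.89 + √(395.6 + 2001)] / 9.810 = 7.018 s.
Horizontal: R = v_x · t = 33.90 × 7.018 = 238 m.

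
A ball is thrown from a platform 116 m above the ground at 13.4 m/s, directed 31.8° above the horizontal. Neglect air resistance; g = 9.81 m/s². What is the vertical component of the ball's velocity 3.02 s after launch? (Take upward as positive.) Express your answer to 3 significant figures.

Initial vertical component: v_y0 = 13.4 sin 31.8° = 7.061 m/s.
v_y(t) = v_y0 − g t = 7.061 − 9.81 × 3.02 = -22.6 m/s.

-22.6 m/s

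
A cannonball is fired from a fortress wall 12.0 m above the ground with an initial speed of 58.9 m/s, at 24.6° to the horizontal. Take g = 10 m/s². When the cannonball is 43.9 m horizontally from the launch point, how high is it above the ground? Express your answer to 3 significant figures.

v_x = 58.9 cos 24.6° = 53.55 m/s, v_y0 = 58.9 sin 24.6° = 24.52 m/s.
Time to reach x = 43.9 m: t = x / v_x = 43.9 / 53.55 = 0.8198 s.
y = 12.0 + v_y0 t − ½ g t² = 12.0 + 24.52×0.8198 − 5.000×0.8198² = 28.7 m.

28.7 m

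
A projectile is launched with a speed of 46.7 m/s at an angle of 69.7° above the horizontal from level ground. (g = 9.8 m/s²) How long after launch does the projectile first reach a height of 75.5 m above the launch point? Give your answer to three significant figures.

2.33 s

v_y0 = 46.7 sin 69.7° = 43.80 m/s.
Set y = v_y0 t − ½ g t² = 75.5: 4.900 t² − 43.80 t + 75.5 = 0.
t = [43.80 ± √(1918 − 1480)] / 9.8 = (43.80 ± 20.93) / 9.8, giving t = 2.33 s or t = 6.61 s.
The projectile is on the way up at the first time, so t = 2.33 s.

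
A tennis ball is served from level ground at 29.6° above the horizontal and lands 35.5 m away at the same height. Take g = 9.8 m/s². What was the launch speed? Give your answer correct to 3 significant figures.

On level ground, R = v₀² sin(2θ) / g, so v₀ = √(R g / sin 2θ).
sin(2 × 29.6°) = 0.8590.
v₀ = √(35.5 × 9.8 / 0.8590) = √405.0 = 20.1 m/s.

20.1 m/s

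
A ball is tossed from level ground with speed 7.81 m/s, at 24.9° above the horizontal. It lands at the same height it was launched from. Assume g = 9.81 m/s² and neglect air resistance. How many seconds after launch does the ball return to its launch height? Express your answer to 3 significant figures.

0.670 s

Vertical component: v_y = 7.81 sin 24.9° = 3.288 m/s.
For a projectile landing at launch height, time of flight is t = 2 v_y / g = 2 × 3.288 / 9.81 = 0.670 s.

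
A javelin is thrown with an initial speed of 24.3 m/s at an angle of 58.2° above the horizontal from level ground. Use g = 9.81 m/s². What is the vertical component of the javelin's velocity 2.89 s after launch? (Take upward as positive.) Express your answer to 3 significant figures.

-7.70 m/s

Initial vertical component: v_y0 = 24.3 sin 58.2° = 20.65 m/s.
v_y(t) = v_y0 − g t = 20.65 − 9.81 × 2.89 = -7.70 m/s.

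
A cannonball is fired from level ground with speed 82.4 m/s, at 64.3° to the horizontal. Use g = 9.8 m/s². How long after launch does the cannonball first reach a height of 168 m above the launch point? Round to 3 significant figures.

2.77 s

v_y0 = 82.4 sin 64.3° = 74.25 m/s.
Set y = v_y0 t − ½ g t² = 168: 4.900 t² − 74.25 t + 168 = 0.
t = [74.25 ± √(5513 − 3293)] / 9.8 = (74.25 ± 47.12) / 9.8, giving t = 2.77 s or t = 12.4 s.
The cannonball is on the way up at the first time, so t = 2.77 s.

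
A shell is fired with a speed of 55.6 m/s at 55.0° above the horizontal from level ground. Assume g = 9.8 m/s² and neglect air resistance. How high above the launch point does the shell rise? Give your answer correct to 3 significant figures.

106 m

Vertical component of launch velocity: v_y = 55.6 sin 55.0° = 45.54 m/s.
At the highest point the vertical velocity is zero, so v_y² = 2 g h_max.
h_max = (45.54)² / (2 × 9.8) = 2074 / 19.60 = 106 m.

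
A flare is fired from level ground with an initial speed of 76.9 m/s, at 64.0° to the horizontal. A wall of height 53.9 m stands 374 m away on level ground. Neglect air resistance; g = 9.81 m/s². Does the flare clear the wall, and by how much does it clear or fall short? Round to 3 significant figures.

Yes — it clears the wall by 109 m.

v_x = 76.9 cos 64.0° = 33.71 m/s; v_y0 = 76.9 sin 64.0° = 69.12 m/s.
Time to reach the wall: t = 374 / 33.71 = 11.09 s.
Height at that point: y = 69.12×11.09 − 4.905×11.09² = 163.3 m.
That is 163.3 − 53.9 = 109 m above the top of the wall, so the flare clears it.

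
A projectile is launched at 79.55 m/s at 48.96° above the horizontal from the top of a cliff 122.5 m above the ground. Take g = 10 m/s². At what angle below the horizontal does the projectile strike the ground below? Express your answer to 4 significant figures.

v_x = 79.55 cos 48.96° = 52.231 m/s.
At impact |v_y| = √(v_y0² + 2 g h) = √(60.001² + 2×10×122.5) = 77.783 m/s.
Angle below horizontal = arctan(|v_y| / v_x) = arctan(77.783 / 52.231) = 56.12°.

56.12°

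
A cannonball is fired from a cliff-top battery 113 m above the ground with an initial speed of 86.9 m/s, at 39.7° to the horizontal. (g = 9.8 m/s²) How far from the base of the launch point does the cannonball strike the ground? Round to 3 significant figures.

Components: v_x = 86.9 cos 39.7° = 66.86 m/s, v_y = 86.9 sin 39.7° = 55.51 m/s.
Vertical: 0 = 113 + 55.51 t − ½(9.8) t² ⇒ 4.900 t² − 55.51 t − 113 = 0.
t = [55.51 + √(3081 + 2215)] / 9.800 = 13.09 s.
Horizontal: R = v_x · t = 66.86 × 13.09 = 875 m.

875 m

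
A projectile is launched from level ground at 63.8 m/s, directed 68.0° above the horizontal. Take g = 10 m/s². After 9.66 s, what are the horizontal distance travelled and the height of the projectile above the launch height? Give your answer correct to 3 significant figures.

x = 231 m, y = 105 m

v_x = 63.8 cos 68.0° = 23.90 m/s; v_y0 = 63.8 sin 68.0° = 59.15 m/s.
x = v_x t = 23.90 × 9.66 = 231 m.
y = v_y0 t − ½ g t² = 59.15×9.66 − 5.000×9.66² = 105 m.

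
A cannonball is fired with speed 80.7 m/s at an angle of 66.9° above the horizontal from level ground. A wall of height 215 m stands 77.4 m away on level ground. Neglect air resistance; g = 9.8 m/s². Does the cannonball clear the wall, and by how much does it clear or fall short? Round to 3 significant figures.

No — it falls 62.8 m short of clearing the wall.

v_x = 80.7 cos 66.9° = 31.66 m/s; v_y0 = 80.7 sin 66.9° = 74.23 m/s.
Time to reach the wall: t = 77.4 / 31.66 = 2.445 s.
Height at that point: y = 74.23×2.445 − 4.900×2.445² = 152.2 m.
That is 215 − 152.2 = 62.8 m below the top of the wall, so the cannonball does not clear it.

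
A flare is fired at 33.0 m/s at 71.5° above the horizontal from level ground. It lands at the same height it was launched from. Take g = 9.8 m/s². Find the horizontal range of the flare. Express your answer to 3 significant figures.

For level ground, R = v₀² sin(2θ) / g.
sin(2 × 71.5°) = sin 143.0° = 0.6018.
R = (33.0)² × 0.6018 / 9.8 = 66.9 m.

66.9 m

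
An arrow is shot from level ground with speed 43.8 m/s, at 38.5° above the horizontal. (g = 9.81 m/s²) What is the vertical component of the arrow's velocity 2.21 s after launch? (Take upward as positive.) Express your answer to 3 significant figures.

5.59 m/s

Initial vertical component: v_y0 = 43.8 sin 38.5° = 27.27 m/s.
v_y(t) = v_y0 − g t = 27.27 − 9.81 × 2.21 = 5.59 m/s.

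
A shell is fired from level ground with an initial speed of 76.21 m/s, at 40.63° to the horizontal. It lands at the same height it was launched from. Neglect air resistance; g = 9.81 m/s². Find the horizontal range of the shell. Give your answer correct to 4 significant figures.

585.2 m

For level ground, R = v₀² sin(2θ) / g.
sin(2 × 40.63°) = sin 81.260° = 0.9884.
R = (76.21)² × 0.9884 / 9.81 = 585.2 m.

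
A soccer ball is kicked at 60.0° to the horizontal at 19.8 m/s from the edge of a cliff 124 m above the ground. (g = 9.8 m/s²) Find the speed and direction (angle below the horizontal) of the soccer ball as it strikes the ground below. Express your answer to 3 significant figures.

53.1 m/s at 79.3° below the horizontal

v_x = 19.8 cos 60.0° = 9.900 m/s (constant).
|v_y| at impact = √((17.15)² + 2×9.8×124) = 52.20 m/s.
Speed = √(9.900² + 52.20²) = 53.1 m/s; angle = arctan(52.20/9.900) = 79.3° below horizontal.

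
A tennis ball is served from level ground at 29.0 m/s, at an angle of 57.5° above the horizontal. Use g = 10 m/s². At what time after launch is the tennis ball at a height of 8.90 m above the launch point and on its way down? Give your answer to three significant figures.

v_y0 = 29.0 sin 57.5° = 24.46 m/s.
Set y = v_y0 t − ½ g t² = 8.90: 5.000 t² − 24.46 t + 8.90 = 0.
t = [24.46 ± √(598.3 − 178.0)] / 10 = (24.46 ± 20.50) / 10, giving t = 0.396 s or t = 4.50 s.
On the way down corresponds to the larger root: t = 4.50 s.

4.50 s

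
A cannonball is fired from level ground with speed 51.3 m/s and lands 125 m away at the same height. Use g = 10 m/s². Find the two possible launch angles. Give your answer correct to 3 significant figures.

14.2° and 75.8°

Level-ground range: R = v₀² sin(2θ)/g ⇒ sin 2θ = R g / v₀² = 125×10/51.3² = 0.4750.
2θ = arcsin(0.4750) = 28.36° or 180° − 28.36° = 151.64°.
So θ = 14.2° or θ = 75.8°.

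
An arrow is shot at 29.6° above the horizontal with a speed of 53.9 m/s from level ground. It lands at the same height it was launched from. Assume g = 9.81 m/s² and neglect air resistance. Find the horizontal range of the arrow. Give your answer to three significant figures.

254 m

For level ground, R = v₀² sin(2θ) / g.
sin(2 × 29.6°) = sin 59.20° = 0.8590.
R = (53.9)² × 0.8590 / 9.81 = 254 m.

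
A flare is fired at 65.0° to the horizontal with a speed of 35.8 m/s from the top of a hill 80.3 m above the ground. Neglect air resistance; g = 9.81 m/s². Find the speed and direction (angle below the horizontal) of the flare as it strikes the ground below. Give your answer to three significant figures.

53.5 m/s at 73.6° below the horizontal

v_x = 35.8 cos 65.0° = 15.13 m/s (constant).
|v_y| at impact = √((32.45)² + 2×9.81×80.3) = 51.27 m/s.
Speed = √(15.13² + 51.27²) = 53.5 m/s; angle = arctan(51.27/15.13) = 73.6° below horizontal.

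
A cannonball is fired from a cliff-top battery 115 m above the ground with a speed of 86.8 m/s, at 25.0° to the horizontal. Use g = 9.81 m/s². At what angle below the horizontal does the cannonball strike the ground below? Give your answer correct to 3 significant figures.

v_x = 86.8 cos 25.0° = 78.67 m/s.
At impact |v_y| = √(v_y0² + 2 g h) = √(36.68² + 2×9.81×115) = 60.01 m/s.
Angle below horizontal = arctan(|v_y| / v_x) = arctan(60.01 / 78.67) = 37.3°.

37.3°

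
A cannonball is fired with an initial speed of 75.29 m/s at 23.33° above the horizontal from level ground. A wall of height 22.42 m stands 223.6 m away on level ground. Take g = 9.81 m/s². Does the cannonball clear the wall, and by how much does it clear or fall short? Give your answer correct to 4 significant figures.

Yes — it clears the wall by 22.71 m.

v_x = 75.29 cos 23.33° = 69.134 m/s; v_y0 = 75.29 sin 23.33° = 29.817 m/s.
Time to reach the wall: t = 223.6 / 69.134 = 3.2343 s.
Height at that point: y = 29.817×3.2343 − 4.905×3.2343² = 45.127 m.
That is 45.127 − 22.42 = 22.71 m above the top of the wall, so the cannonball clears it.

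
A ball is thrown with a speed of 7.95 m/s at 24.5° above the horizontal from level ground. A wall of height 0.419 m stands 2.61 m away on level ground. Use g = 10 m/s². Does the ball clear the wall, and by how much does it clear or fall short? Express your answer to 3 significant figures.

Yes — it clears the wall by 0.120 m.

v_x = 7.95 cos 24.5° = 7.234 m/s; v_y0 = 7.95 sin 24.5° = 3.297 m/s.
Time to reach the wall: t = 2.61 / 7.234 = 0.3608 s.
Height at that point: y = 3.297×0.3608 − 5.000×0.3608² = 0.5387 m.
That is 0.5387 − 0.419 = 0.120 m above the top of the wall, so the ball clears it.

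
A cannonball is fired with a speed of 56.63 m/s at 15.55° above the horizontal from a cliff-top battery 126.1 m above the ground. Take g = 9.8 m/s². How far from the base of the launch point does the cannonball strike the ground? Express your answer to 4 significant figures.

Components: v_x = 56.63 cos 15.55° = 54.557 m/s, v_y = 56.63 sin 15.55° = 15.181 m/s.
Vertical: 0 = 126.1 + 15.181 t − ½(9.8) t² ⇒ 4.900 t² − 15.181 t − 126.1 = 0.
t = [15.181 + √(230.46 + 2471.6)] / 9.800 = 6.8533 s.
Horizontal: R = v_x · t = 54.557 × 6.8533 = 373.9 m.

373.9 m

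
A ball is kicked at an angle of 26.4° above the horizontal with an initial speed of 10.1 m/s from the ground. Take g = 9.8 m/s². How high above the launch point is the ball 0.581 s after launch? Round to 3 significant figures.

v_y0 = 10.1 sin 26.4° = 4.491 m/s.
y(t) = v_y0 t − ½ g t² = 4.491×0.581 − 4.900×0.581² = 0.955 m.

0.955 m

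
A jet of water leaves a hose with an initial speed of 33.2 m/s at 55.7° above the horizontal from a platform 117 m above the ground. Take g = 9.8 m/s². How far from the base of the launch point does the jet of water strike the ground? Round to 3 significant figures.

158 m

Components: v_x = 33.2 cos 55.7° = 18.71 m/s, v_y = 33.2 sin 55.7° = 27.43 m/s.
Vertical: 0 = 117 + 27.43 t − ½(9.8) t² ⇒ 4.900 t² − 27.43 t − 117 = 0.
t = [27.43 + √(752.4 + 2293)] / 9.800 = 8.430 s.
Horizontal: R = v_x · t = 18.71 × 8.430 = 158 m.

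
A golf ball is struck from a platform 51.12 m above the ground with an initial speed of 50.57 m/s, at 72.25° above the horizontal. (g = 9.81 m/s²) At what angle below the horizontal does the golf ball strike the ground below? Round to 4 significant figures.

v_x = 50.57 cos 72.25° = 15.417 m/s.
At impact |v_y| = √(v_y0² + 2 g h) = √(48.163² + 2×9.81×51.12) = 57.642 m/s.
Angle below horizontal = arctan(|v_y| / v_x) = arctan(57.642 / 15.417) = 75.03°.

75.03°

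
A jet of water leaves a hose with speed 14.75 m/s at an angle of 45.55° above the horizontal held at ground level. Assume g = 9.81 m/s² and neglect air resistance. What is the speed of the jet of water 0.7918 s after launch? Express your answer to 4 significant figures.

v_x = 14.75 cos 45.55° = 10.329 m/s (constant).
v_y(t) = 14.75 sin 45.55° − g t = 10.529 − 9.81 × 0.7918 = 2.7614 m/s.
Speed = √(v_x² + v_y²) = √(106.69 + 7.6253) = 10.69 m/s.

10.69 m/s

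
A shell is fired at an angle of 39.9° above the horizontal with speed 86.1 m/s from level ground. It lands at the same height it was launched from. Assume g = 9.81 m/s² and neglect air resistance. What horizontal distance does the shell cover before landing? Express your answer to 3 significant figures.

744 m

Components: v_x = 86.1 cos 39.9° = 66.05 m/s, v_y = 86.1 sin 39.9° = 55.23 m/s.
Time of flight (same landing height): t = 2 v_y / g = 2 × 55.23 / 9.81 = 11.26 s.
Range: R = v_x · t = 66.05 × 11.26 = 744 m.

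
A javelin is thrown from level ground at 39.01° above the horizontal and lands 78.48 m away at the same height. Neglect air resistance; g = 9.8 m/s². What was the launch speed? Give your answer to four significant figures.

28.04 m/s

On level ground, R = v₀² sin(2θ) / g, so v₀ = √(R g / sin 2θ).
sin(2 × 39.01°) = 0.9782.
v₀ = √(78.48 × 9.8 / 0.9782) = √786.24 = 28.04 m/s.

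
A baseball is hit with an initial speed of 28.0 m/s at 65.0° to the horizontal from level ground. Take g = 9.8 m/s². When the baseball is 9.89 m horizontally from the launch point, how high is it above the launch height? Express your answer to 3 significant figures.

v_x = 28.0 cos 65.0° = 11.83 m/s, v_y0 = 28.0 sin 65.0° = 25.38 m/s.
Time to reach x = 9.89 m: t = x / v_x = 9.89 / 11.83 = 0.8360 s.
y = v_y0 t − ½ g t² = 25.38×0.8360 − 4.900×0.8360² = 17.8 m.

17.8 m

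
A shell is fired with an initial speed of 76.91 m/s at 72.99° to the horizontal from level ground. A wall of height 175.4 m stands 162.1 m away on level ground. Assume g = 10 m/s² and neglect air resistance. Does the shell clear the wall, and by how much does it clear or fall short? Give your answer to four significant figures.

v_x = 76.91 cos 72.99° = 22.499 m/s; v_y0 = 76.91 sin 72.99° = 73.545 m/s.
Time to reach the wall: t = 162.1 / 22.499 = 7.2048 s.
Height at that point: y = 73.545×7.2048 − 5.000×7.2048² = 270.33 m.
That is 270.33 − 175.4 = 94.93 m above the top of the wall, so the shell clears it.

Yes — it clears the wall by 94.93 m.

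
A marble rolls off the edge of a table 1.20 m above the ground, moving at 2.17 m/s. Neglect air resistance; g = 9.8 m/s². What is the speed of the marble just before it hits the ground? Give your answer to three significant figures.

5.31 m/s

Fall time: t = √(2 × 1.20 / 9.8) = 0.4949 s.
At impact: v_x = 2.17 m/s (unchanged), v_y = g t = 9.8 × 0.4949 = 4.850 m/s.
Speed = √(v_x² + v_y²) = √(4.709 + 23.52) = 5.31 m/s.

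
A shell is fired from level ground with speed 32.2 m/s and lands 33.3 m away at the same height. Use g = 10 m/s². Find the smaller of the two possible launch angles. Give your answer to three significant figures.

9.37°

Level-ground range: R = v₀² sin(2θ)/g ⇒ sin 2θ = R g / v₀² = 33.3×10/32.2² = 0.3212.
2θ = arcsin(0.3212) = 18.74° or 180° − 18.74° = 161.26°.
So θ = 9.37° or θ = 80.6°.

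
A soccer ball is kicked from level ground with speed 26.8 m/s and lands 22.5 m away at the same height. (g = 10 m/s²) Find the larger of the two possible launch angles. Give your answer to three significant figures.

Level-ground range: R = v₀² sin(2θ)/g ⇒ sin 2θ = R g / v₀² = 22.5×10/26.8² = 0.3133.
2θ = arcsin(0.3133) = 18.26° or 180° − 18.26° = 161.74°.
So θ = 9.13° or θ = 80.9°.

80.9°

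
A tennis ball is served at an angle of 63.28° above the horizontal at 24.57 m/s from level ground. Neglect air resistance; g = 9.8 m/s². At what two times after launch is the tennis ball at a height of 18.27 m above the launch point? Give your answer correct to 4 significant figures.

1.105 s and 3.374 s

v_y0 = 24.57 sin 63.28° = 21.946 m/s.
Set y = v_y0 t − ½ g t² = 18.27: 4.900 t² − 21.946 t + 18.27 = 0.
t = [21.946 ± √(481.63 − 358.09)] / 9.8 = (21.946 ± 11.115) / 9.8, giving t = 1.105 s or t = 3.374 s.
So the tennis ball is at 18.27 m at t = 1.105 s (rising) and t = 3.374 s (falling).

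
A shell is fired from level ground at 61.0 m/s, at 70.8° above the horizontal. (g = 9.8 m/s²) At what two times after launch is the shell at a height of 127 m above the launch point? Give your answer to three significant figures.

2.94 s and 8.82 s

v_y0 = 61.0 sin 70.8° = 57.61 m/s.
Set y = v_y0 t − ½ g t² = 127: 4.900 t² − 57.61 t + 127 = 0.
t = [57.61 ± √(3319 − 2489)] / 9.8 = (57.61 ± 28.81) / 9.8, giving t = 2.94 s or t = 8.82 s.
So the shell is at 127 m at t = 2.94 s (rising) and t = 8.82 s (falling).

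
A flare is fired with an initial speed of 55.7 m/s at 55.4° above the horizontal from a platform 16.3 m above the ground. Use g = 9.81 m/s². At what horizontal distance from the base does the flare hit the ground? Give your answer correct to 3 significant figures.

Components: v_x = 55.7 cos 55.4° = 31.63 m/s, v_y = 55.7 sin 55.4° = 45.85 m/s.
Vertical: 0 = 16.3 + 45.85 t − ½(9.81) t² ⇒ 4.905 t² − 45.85 t − 16.3 = 0.
t = [45.85 + √(2102 + 319.8)] / 9.810 = 9.690 s.
Horizontal: R = v_x · t = 31.63 × 9.690 = 306 m.

306 m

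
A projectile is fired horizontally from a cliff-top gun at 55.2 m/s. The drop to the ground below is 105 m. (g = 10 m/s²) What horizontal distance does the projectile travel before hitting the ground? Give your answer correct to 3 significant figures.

Initial vertical velocity is zero, so the fall time comes from h = ½ g t²: t = √(2 × 105 / 10) = 4.583 s.
Horizontal motion is uniform at 55.2 m/s, so x = 55.2 × 4.583 = 253 m.

253 m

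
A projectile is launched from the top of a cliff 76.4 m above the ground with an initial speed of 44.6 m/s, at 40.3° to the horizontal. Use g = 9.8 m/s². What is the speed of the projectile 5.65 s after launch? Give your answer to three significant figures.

v_x = 44.6 cos 40.3° = 34.02 m/s (constant).
v_y(t) = 44.6 sin 40.3° − g t = 28.85 − 9.8 × 5.65 = -26.52 m/s.
Speed = √(v_x² + v_y²) = √(1157 + 703.3) = 43.1 m/s.

43.1 m/s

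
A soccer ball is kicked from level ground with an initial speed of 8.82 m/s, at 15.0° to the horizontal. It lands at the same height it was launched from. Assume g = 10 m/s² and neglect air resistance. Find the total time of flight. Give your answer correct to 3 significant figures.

Vertical component: v_y = 8.82 sin 15.0° = 2.283 m/s.
For a projectile landing at launch height, time of flight is t = 2 v_y / g = 2 × 2.283 / 10 = 0.457 s.

0.457 s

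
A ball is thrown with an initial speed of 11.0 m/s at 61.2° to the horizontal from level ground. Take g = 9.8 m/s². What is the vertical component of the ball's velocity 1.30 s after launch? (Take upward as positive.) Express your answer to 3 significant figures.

-3.10 m/s

Initial vertical component: v_y0 = 11.0 sin 61.2° = 9.639 m/s.
v_y(t) = v_y0 − g t = 9.639 − 9.8 × 1.30 = -3.10 m/s.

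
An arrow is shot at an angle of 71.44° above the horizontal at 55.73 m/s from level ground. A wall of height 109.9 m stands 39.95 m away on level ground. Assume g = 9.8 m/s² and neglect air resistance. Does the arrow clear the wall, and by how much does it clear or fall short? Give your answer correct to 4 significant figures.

v_x = 55.73 cos 71.44° = 17.739 m/s; v_y0 = 55.73 sin 71.44° = 52.832 m/s.
Time to reach the wall: t = 39.95 / 17.739 = 2.2521 s.
Height at that point: y = 52.832×2.2521 − 4.900×2.2521² = 94.130 m.
That is 109.9 − 94.130 = 15.77 m below the top of the wall, so the arrow does not clear it.

No — it falls 15.77 m short of clearing the wall.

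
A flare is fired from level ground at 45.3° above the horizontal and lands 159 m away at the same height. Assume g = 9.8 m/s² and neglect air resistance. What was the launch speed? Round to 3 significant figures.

On level ground, R = v₀² sin(2θ) / g, so v₀ = √(R g / sin 2θ).
sin(2 × 45.3°) = 0.9999.
v₀ = √(159 × 9.8 / 0.9999) = √1558 = 39.5 m/s.

39.5 m/s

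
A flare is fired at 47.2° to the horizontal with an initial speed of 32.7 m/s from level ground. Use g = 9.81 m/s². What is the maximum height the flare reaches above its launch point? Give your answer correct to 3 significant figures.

29.3 m

Vertical component of launch velocity: v_y = 32.7 sin 47.2° = 23.99 m/s.
At the highest point the vertical velocity is zero, so v_y² = 2 g h_max.
h_max = (23.99)² / (2 × 9.81) = 575.5 / 19.62 = 29.3 m.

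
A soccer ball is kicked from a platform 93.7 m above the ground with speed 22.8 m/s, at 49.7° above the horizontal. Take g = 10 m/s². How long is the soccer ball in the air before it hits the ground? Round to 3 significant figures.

6.40 s

Vertical component: v_y = 22.8 sin 49.7° = 17.39 m/s.
Taking up as positive with launch at y = 93.7 m, landing at y = 0: 0 = 93.7 + 17.39 t − ½(10) t².
Solving 5.000 t² − 17.39 t − 93.7 = 0 gives t = [17.39 + √(17.39² + 4·5.000·93.7)] / 10.00 = 6.40 s.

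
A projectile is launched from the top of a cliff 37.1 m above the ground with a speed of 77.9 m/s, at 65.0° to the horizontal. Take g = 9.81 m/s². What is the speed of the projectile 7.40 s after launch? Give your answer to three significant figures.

v_x = 77.9 cos 65.0° = 32.92 m/s (constant).
v_y(t) = 77.9 sin 65.0° − g t = 70.60 − 9.81 × 7.40 = -1.994 m/s.
Speed = √(v_x² + v_y²) = √(1084 + 3.976) = 33.0 m/s.

33.0 m/s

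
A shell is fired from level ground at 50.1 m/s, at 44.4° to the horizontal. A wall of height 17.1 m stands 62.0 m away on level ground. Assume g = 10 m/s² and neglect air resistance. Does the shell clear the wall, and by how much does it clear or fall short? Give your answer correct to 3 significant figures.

Yes — it clears the wall by 28.6 m.

v_x = 50.1 cos 44.4° = 35.80 m/s; v_y0 = 50.1 sin 44.4° = 35.05 m/s.
Time to reach the wall: t = 62.0 / 35.80 = 1.732 s.
Height at that point: y = 35.05×1.732 − 5.000×1.732² = 45.71 m.
That is 45.71 − 17.1 = 28.6 m above the top of the wall, so the shell clears it.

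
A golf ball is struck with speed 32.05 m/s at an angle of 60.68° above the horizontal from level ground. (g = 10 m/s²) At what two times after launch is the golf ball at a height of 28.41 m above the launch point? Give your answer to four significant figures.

v_y0 = 32.05 sin 60.68° = 27.944 m/s.
Set y = v_y0 t − ½ g t² = 28.41: 5.000 t² − 27.944 t + 28.41 = 0.
t = [27.944 ± √(780.87 − 568.20)] / 10 = (27.944 ± 14.583) / 10, giving t = 1.336 s or t = 4.253 s.
So the golf ball is at 28.41 m at t = 1.336 s (rising) and t = 4.253 s (falling).

1.336 s and 4.253 s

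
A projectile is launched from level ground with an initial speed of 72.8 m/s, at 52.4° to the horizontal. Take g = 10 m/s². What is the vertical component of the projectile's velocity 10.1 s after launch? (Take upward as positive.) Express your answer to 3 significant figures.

Initial vertical component: v_y0 = 72.8 sin 52.4° = 57.68 m/s.
v_y(t) = v_y0 − g t = 57.68 − 10 × 10.1 = -43.3 m/s.

-43.3 m/s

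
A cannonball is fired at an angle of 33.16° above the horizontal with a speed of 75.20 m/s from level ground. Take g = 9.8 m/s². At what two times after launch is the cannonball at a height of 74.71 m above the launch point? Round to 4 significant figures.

2.658 s and 5.737 s

v_y0 = 75.20 sin 33.16° = 41.133 m/s.
Set y = v_y0 t − ½ g t² = 74.71: 4.900 t² − 41.133 t + 74.71 = 0.
t = [41.133 ± √(1691.9 − 1464.3)] / 9.8 = (41.133 ± 15.086) / 9.8, giving t = 2.658 s or t = 5.737 s.
So the cannonball is at 74.71 m at t = 2.658 s (rising) and t = 5.737 s (falling).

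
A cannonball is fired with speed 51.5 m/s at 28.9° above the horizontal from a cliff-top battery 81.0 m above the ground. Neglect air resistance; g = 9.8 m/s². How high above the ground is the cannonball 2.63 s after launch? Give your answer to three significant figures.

113 m

v_y0 = 51.5 sin 28.9° = 24.89 m/s.
y(t) = 81.0 + v_y0 t − ½ g t² = 81.0 + 24.89×2.63 − ½×9.8×2.63² = 113 m.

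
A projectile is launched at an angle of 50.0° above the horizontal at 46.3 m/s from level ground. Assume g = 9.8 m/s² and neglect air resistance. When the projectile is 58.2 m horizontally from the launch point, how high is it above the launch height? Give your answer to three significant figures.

50.6 m

v_x = 46.3 cos 50.0° = 29.76 m/s, v_y0 = 46.3 sin 50.0° = 35.47 m/s.
Time to reach x = 58.2 m: t = x / v_x = 58.2 / 29.76 = 1.956 s.
y = v_y0 t − ½ g t² = 35.47×1.956 − 4.900×1.956² = 50.6 m.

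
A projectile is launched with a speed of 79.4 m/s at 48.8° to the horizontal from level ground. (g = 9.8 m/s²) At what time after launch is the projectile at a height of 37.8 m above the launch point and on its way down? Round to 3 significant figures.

11.5 s

v_y0 = 79.4 sin 48.8° = 59.74 m/s.
Set y = v_y0 t − ½ g t² = 37.8: 4.900 t² − 59.74 t + 37.8 = 0.
t = [59.74 ± √(3569 − 740.9)] / 9.8 = (59.74 ± 53.18) / 9.8, giving t = 0.669 s or t = 11.5 s.
On the way down corresponds to the larger root: t = 11.5 s.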